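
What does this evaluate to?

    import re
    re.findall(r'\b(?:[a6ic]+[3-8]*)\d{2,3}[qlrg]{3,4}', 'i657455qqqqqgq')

['i657455qqqq']

`findall` yields the raw match text (1 of them) because the pattern has no groups.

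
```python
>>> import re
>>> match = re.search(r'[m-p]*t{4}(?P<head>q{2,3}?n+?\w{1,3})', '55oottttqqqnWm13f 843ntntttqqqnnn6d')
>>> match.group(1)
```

'qqqnWm1'

The pattern matches zero or more of a character in [m-p], then exactly 4 of the literal 't'; then 2 to 3 of the literal 'q' (lazy), then one or more of the literal 'n' (lazy), then 1 to 3 of a word character (captured as 'head').
Unlike `match`, `search` isn't anchored — it looks for the pattern anywhere in the string.
The match spans [2:15] → 'oottttqqqnWm1'.
Captured: group 1 = 'qqqnWm1'.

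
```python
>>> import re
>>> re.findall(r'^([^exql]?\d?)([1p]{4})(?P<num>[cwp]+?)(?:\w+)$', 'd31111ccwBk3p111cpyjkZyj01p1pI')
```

Pattern: anchored at the start of the string; then optionally any character except [exql], then optionally a digit (captured); then exactly 4 of one of [1p] (captured); then one or more of one of [cwp] (lazy) (captured as 'num'); then one or more of a word character (non-capturing group); then anchored at the end.
A `+?`/`*?`/`{m,n}?` starts at its minimum and grows only as far as needed for what follows to match.
Walking the string: at [0:30] match 'd31111ccwBk3p111cpyjkZyj01p1pI', groups = ('d3', '1111', 'c').
With 3 capturing groups, `findall` returns a 3-tuple per match.

[('d3', '1111', 'c')]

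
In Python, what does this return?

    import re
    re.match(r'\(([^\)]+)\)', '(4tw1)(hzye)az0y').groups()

('4tw1',)

The match spans [0:6] → '(4tw1)'.
Captured: group 1 = '4tw1'.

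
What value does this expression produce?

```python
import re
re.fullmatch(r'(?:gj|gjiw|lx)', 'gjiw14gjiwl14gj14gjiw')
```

None

For `fullmatch`, every character of the input must be accounted for by the pattern.
Here the pattern can't cover the whole string, so the call returns None.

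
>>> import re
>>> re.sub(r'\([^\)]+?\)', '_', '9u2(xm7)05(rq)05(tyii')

'9u2_05_05(tyii'

Matches: at [3:8] → '(xm7)'; at [10:14] → '(rq)'.
Every occurrence is swapped for '_'.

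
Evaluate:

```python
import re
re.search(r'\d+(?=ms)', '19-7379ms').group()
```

'7379'

The lookaround is zero-width — it requires the adjacent text to match without consuming it, so the asserted text isn't part of the match.
Unlike `match`, `search` isn't anchored — it looks for the pattern anywhere in the string.
The match spans [3:7] → '7379'.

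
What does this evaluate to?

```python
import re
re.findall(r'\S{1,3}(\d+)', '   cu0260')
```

The pattern matches 1 to 3 of a non-whitespace character; then one or more of a digit (captured).
Because there's exactly one group, `findall` drops the full match and keeps group 1 from the one hit.

['260']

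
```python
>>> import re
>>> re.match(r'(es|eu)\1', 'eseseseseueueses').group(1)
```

The match spans [0:4] → 'eses'.
Captured: group 1 = 'es'.

'es'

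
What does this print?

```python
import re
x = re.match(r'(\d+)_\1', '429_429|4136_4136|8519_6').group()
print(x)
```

429_429

With `match`, the pattern is implicitly anchored at the beginning.
The match spans [0:7] → '429_429'.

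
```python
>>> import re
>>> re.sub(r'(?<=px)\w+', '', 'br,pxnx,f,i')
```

'br,px,f,i'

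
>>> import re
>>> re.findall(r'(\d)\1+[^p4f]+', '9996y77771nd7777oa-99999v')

['9']

The backreference `\1` re-matches whatever the first group consumed, character for character.
Scanning left to right: at [0:25] match '9996y77771nd7777oa-99999v', group 1 = '9'.
With a single group, `findall` returns only what that group captured — 1 item.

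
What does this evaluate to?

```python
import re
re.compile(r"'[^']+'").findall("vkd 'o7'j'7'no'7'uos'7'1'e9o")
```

Scanning left to right: at [4:8] → "'o7'"; at [9:12] → "'7'"; at [14:17] → "'7'"; at [20:23] → "'7'".
No capturing groups, so `findall` returns the 4 full match strings.

["'o7'", "'7'", "'7'", "'7'"]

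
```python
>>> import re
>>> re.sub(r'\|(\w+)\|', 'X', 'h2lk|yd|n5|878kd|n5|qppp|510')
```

Matches: at [4:8] → '|yd|'; at [10:17] → '|878kd|'; at [19:25] → '|qppp|'.
Each match is replaced by 'X'.

'h2lkXn5Xn5X510'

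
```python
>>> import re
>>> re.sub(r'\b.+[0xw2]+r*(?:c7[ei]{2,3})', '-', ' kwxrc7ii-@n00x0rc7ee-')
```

' --'

Each match is replaced by '-'.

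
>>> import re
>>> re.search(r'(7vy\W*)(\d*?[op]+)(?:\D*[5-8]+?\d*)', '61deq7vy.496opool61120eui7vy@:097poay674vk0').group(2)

'496opoo'

The match spans [5:22] → '7vy.496opool61120'.
Captured: group 1 = '7vy.', group 2 = '496opoo'.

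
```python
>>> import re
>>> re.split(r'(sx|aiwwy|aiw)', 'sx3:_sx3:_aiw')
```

Matches to split on: at [0:2] → 'sx'; at [5:7] → 'sx'; at [10:13] → 'aiw'.
The group in the pattern means `split` returns the separators' captures alongside the pieces.

['', 'sx', '3:_', 'sx', '3:_', 'aiw', '']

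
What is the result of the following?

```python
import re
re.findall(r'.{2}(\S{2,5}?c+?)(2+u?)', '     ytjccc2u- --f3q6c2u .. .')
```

[('ytjccc', '2u'), ('-f3q6c', '2u')]

This matches exactly 2 of any character; then 2 to 5 of a non-whitespace character (lazy), then one or more of a literal 'c' (lazy) (captured); then one or more of the literal '2', then optionally the literal 'u' (captured).
Matches: at [3:13] match '  ytjccc2u', groups = ('ytjccc', '2u'); at [14:24] match ' --f3q6c2u', groups = ('-f3q6c', '2u').
Multiple groups make `findall` return tuples — one 2-tuple for each match.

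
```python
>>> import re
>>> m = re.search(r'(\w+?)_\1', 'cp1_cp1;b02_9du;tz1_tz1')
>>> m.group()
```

'cp1_cp1'

`\1` is not a pattern — it's the concrete string captured by group 1, re-applied verbatim.
The match spans [0:7] → 'cp1_cp1'.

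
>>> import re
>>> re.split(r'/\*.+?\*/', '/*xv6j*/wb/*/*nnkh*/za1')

['', 'wb', 'za1']

Because the quantifier is non-greedy, it stops expanding at the earliest point where the rest of the pattern can succeed.
Each match becomes a cut point; 3 segments remain.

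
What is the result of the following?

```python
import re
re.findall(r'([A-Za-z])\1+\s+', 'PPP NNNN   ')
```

['P', 'N']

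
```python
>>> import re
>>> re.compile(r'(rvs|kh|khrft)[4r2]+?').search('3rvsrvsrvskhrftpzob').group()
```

'rvsr'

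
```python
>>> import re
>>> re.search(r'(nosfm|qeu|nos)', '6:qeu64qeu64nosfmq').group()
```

'qeu'

The match spans [2:5] → 'qeu'.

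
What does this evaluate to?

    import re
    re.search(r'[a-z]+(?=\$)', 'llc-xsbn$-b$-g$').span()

(4, 8)

Lookahead/lookbehind check context without consuming it, so the matched span excludes the asserted characters.
`search` walks the string left to right and returns the first match it finds.
The match spans [4:8] → 'xsbn'.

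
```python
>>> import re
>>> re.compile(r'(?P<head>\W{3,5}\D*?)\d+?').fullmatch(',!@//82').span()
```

`fullmatch` succeeds only if the pattern covers the string from start to end.
The match spans [0:7] → ',!@//82'.

(0, 7)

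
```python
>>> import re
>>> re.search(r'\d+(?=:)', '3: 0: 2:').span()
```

Because the assertion is zero-width, the text it checks is not consumed and won't appear in the result.
`search` walks the string left to right and returns the first match it finds.
The match spans [0:1] → '3'.

(0, 1)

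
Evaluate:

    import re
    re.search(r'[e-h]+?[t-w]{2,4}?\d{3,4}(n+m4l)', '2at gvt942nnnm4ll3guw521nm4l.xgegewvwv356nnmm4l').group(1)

'nnnm4l'

Pattern: one or more of a character in [e-h] (lazy); then 2 to 4 of a character in [t-w] (lazy), then 3 to 4 of a digit; then one or more of a literal 'n', then the literal 'm4l' (captured).
`search` walks the string left to right and returns the first match it finds.
The match spans [4:16] → 'gvt942nnnm4l'.
Captured: group 1 = 'nnnm4l'.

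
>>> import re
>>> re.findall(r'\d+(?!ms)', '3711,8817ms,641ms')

['3711', '881', '64']

`(?!…)`/`(?<!…)` only lets a position through if the neighbouring text does NOT match; no characters are consumed.
Matches: at [0:4] → '3711'; at [5:8] → '881'; at [12:14] → '64'.
Since nothing is captured, `findall` lists the 3 matched substrings directly.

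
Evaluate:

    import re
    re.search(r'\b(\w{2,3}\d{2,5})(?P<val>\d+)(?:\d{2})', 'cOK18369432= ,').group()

The match spans [0:11] → 'cOK18369432'.

'cOK18369432'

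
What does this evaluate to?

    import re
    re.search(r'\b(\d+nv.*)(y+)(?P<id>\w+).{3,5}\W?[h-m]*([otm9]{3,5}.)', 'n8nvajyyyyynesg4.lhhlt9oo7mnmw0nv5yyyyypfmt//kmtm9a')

This matches a word boundary (`\b`, zero-width); then one or more of a digit, then the literal 'nv', then zero or more of any character (captured); then one or more of a literal 'y' (captured); then one or more of a word character (captured as 'id'); then 3 to 5 of any character, then optionally a non-word character, then zero or more of a character in [h-m]; then 3 to 5 of one of [otm9], then any character (captured).
Here nothing in the string fits, so the call returns None.

None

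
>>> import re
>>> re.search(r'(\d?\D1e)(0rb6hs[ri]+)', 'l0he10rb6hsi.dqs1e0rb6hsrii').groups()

The pattern matches optionally a digit, then a non-digit, then the literal '1e' (captured); then the literal '0rb', then the literal '6hs', then one or more of one of [ri] (captured).
`re.search` scans for the first position where the pattern succeeds.
The match spans [15:27] → 's1e0rb6hsrii'.
Captured: group 1 = 's1e', group 2 = '0rb6hsrii'.

('s1e', '0rb6hsrii')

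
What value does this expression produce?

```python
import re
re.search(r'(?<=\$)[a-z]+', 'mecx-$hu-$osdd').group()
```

Lookahead/lookbehind check context without consuming it, so the matched span excludes the asserted characters.
The match spans [6:8] → 'hu'.

'hu'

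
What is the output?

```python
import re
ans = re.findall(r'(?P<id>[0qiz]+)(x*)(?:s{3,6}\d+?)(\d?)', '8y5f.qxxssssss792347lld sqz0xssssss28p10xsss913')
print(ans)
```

Lazy quantifiers expand one character at a time until the remainder of the pattern can match.
With 3 capturing groups, `findall` returns a 3-tuple per match.

[('q', 'xx', '9'), ('qz0', 'x', '8'), ('0', 'x', '1')]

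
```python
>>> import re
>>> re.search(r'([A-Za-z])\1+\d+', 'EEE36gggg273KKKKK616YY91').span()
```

After group 1 captures some text, `\1` only succeeds where that same text appears again.
The match spans [0:5] → 'EEE36'.

(0, 5)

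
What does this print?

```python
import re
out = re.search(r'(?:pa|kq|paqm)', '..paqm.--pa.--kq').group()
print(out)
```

Alternation isn't longest-match — the leftmost alternative that fits at this position is chosen.
The match spans [2:4] → 'pa'.

pa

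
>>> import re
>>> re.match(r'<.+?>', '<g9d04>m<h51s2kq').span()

`re.match` only tries the pattern at the start of the string.
The match spans [0:7] → '<g9d04>'.

(0, 7)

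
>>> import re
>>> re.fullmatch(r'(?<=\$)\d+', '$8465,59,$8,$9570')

None

For `fullmatch`, every character of the input must be accounted for by the pattern.
Here the string isn't matched end-to-end, so the call returns None.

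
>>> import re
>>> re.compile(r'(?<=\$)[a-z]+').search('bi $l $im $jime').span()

(4, 5)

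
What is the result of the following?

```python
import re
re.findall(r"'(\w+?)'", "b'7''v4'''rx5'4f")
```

`findall` collects group 1 from each match (3 total).

['7', 'v4', 'rx5']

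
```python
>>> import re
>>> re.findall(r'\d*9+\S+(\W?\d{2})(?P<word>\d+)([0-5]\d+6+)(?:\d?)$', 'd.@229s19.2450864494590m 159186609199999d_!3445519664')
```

Pattern: zero or more of a digit, then one or more of the literal '9', then one or more of a non-whitespace character; then optionally a non-word character, then exactly 2 of a digit (captured); then one or more of a digit (captured as 'word'); then a character in [0-5], then one or more of a digit, then one or more of a literal '6' (captured); then optionally a digit (non-capturing group); then anchored at the end.
Matches: at [25:53] match '159186609199999d_!3445519664', groups = ('45', '5', '1966').
With 3 capturing groups, `findall` returns a 3-tuple per match.

[('45', '5', '1966')]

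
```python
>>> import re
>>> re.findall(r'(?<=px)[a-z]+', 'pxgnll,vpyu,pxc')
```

['gnll', 'c']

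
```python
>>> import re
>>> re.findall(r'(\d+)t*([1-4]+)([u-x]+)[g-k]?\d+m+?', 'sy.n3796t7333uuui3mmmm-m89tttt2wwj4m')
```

[('733', '3', 'uuu'), ('89', '2', 'ww')]

The pattern matches one or more of a digit (captured); then zero or more of a literal 't'; then one or more of a character in [1-4] (captured); then one or more of a character in [u-x] (captured); then optionally a character in [g-k], then one or more of a digit, then one or more of the literal 'm' (lazy).
Matches: at [9:19] match '7333uuui3m', groups = ('733', '3', 'uuu'); at [24:36] match '89tttt2wwj4m', groups = ('89', '2', 'ww').
Multiple groups make `findall` return tuples — one 3-tuple for each match.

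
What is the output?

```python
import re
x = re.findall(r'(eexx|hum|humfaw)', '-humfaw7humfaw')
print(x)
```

`|` is ordered: at each position the engine commits to the first alternative that works.
With a single group, `findall` returns only what that group captured — 2 items.

['hum', 'hum']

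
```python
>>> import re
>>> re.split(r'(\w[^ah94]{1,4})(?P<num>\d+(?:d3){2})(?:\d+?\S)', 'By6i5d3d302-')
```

A `+?`/`*?`/`{m,n}?` starts at its minimum and grows only as far as needed for what follows to match.
The group in the pattern means `split` returns the separators' captures alongside the pieces.

['', 'By6i', '5d3d3', '-']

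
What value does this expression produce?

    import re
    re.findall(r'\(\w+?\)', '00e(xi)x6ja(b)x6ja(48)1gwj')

['(xi)', '(b)', '(48)']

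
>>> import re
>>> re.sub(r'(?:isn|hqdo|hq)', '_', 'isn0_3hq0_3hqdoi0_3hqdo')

'_0_3_0_3_i0_3_'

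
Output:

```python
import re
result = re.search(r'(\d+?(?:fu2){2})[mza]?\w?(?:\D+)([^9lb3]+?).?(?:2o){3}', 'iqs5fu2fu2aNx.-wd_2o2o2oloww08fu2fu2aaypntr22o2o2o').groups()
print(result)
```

('5fu2fu2', '_')

The match spans [3:24] → '5fu2fu2aNx.-wd_2o2o2o'.
Captured: group 1 = '5fu2fu2', group 2 = '_'.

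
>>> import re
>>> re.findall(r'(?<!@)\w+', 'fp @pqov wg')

['fp', 'qov', 'wg']

A negative assertion filters positions out without eating any characters.
`findall` yields the raw match text (3 of them) because the pattern has no groups.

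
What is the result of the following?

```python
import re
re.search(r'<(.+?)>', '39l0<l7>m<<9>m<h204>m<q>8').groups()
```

('l7',)

A `+?`/`*?`/`{m,n}?` starts at its minimum and grows only as far as needed for what follows to match.
`re.search` tries every starting position until one works.
The match spans [4:8] → '<l7>'.
Captured: group 1 = 'l7'.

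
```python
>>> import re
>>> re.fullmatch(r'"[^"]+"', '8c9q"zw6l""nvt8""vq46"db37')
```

For `fullmatch`, every character of the input must be accounted for by the pattern.
Here the string isn't matched end-to-end, so the call returns None.

None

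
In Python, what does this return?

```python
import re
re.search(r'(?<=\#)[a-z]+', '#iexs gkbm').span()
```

The `(?=…)`/`(?<=…)` assertion just peeks at neighbouring text; it doesn't advance the match position.
Unlike `match`, `search` isn't anchored — it looks for the pattern anywhere in the string.
The match spans [1:5] → 'iexs'.

(1, 5)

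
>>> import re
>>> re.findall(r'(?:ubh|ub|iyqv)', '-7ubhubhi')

['ubh', 'ubh']

Alternation isn't longest-match — the leftmost alternative that fits at this position is chosen.
Since nothing is captured, `findall` lists the 2 matched substrings directly.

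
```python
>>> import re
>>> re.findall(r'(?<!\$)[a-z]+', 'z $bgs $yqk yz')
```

A negative assertion filters positions out without eating any characters.
With no groups in the pattern, `findall` gives back each whole match — 4 here.

['z', 'gs', 'qk', 'yz']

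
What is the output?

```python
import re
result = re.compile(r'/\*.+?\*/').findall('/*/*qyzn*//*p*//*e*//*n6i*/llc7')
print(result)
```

A `+?`/`*?`/`{m,n}?` starts at its minimum and grows only as far as needed for what follows to match.
Scanning left to right: at [0:10] → '/*/*qyzn*/'; at [10:15] → '/*p*/'; at [15:20] → '/*e*/'; at [20:27] → '/*n6i*/'.
With no groups in the pattern, `findall` gives back each whole match — 4 here.

['/*/*qyzn*/', '/*p*/', '/*e*/', '/*n6i*/']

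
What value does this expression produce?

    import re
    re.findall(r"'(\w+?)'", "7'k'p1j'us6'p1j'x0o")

['k', 'us6']

With a single group, `findall` returns only what that group captured — 2 items.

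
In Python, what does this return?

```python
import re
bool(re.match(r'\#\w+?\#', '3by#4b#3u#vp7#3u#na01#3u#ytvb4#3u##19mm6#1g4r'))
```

`re.match` won't scan ahead — the pattern has to work from the very first character.
Here the string doesn't start with a match, so the call returns None, and `bool(None)` is False.

False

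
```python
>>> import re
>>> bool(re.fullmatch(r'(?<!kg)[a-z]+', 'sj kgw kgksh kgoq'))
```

False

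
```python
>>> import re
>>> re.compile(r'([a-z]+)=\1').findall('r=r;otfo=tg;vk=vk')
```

['r', 'vk']

A backreference is literal: `\1` must see the identical characters the first group matched.
Walking the string: at [0:3] match 'r=r', group 1 = 'r'; at [12:17] match 'vk=vk', group 1 = 'vk'.
`findall` collects group 1 from each match (2 total).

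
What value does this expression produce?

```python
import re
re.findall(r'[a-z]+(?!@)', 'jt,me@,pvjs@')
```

The negative lookaround is zero-width — it rules out positions where the adjacent text would match, without consuming anything.
Scanning left to right: at [0:2] → 'jt'; at [3:4] → 'm'; at [7:10] → 'pvj'.
With no groups in the pattern, `findall` gives back each whole match — 3 here.

['jt', 'm', 'pvj']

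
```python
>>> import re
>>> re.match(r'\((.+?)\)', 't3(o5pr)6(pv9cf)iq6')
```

`re.match` won't scan ahead — the pattern has to work from the very first character.
Here position 0 doesn't satisfy it, so the call returns None.

None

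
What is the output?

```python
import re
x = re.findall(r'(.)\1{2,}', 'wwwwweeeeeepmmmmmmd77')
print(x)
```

['w', 'e', 'm']

`\1` has to match the exact text group 1 already captured.
Scanning left to right: at [0:5] match 'wwwww', group 1 = 'w'; at [5:11] match 'eeeeee', group 1 = 'e'; at [12:18] match 'mmmmmm', group 1 = 'm'.
Because there's exactly one group, `findall` drops the full match and keeps group 1 from each hit.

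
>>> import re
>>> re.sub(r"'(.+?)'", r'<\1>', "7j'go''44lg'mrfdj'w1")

`\1` in the replacement pulls in group 1's text for each match.

"7j<go><44lg>mrfdj'w1"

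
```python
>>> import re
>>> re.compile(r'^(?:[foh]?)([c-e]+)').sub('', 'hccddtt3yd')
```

'tt3yd'

This matches anchored at the start of the string; then optionally one of [foh] (non-capturing group); then one or more of a character in [c-e] (captured).
Every occurrence is swapped for ''.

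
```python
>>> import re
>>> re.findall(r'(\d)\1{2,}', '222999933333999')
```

['2', '9', '3', '9']

`\1` is not a pattern — it's the concrete string captured by group 1, re-applied verbatim.
Matches: at [0:3] match '222', group 1 = '2'; at [3:7] match '9999', group 1 = '9'; at [7:12] match '33333', group 1 = '3'; at [12:15] match '999', group 1 = '9'.
One capturing group, so `findall` returns just the captured substring from each match — 4 in all.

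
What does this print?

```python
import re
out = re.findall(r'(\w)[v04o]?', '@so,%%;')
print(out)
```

['s']

With a single group, `findall` returns only what that group captured — 1 item.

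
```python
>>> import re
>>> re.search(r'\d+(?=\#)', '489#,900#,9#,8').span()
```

(0, 3)

Lookahead/lookbehind check context without consuming it, so the matched span excludes the asserted characters.
The match spans [0:3] → '489'.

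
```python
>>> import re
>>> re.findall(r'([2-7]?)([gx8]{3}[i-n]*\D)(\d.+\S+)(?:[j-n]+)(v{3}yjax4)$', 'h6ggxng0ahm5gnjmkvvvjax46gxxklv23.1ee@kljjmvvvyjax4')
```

[('6', 'ggxng', '0ahm5gnjmkvvvjax46gxxklv23.1ee@kljj', 'vvvyjax4')]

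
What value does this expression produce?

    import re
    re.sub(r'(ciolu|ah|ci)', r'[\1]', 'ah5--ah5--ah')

Matches: at [0:2] → 'ah'; at [5:7] → 'ah'; at [10:12] → 'ah'.
Each match is replaced using the text its own group 1 captured.

'[ah]5--[ah]5--[ah]'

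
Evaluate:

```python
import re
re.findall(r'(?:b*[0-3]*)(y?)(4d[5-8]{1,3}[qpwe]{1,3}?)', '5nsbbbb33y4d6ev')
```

The pattern matches zero or more of a literal 'b', then zero or more of a character in [0-3] (non-capturing group); then optionally a literal 'y' (captured); then the literal '4d', then 1 to 3 of a character in [5-8], then 1 to 3 of one of [qpwe] (lazy) (captured).
With 2 capturing groups, `findall` returns a 2-tuple per match.

[('y', '4d6e')]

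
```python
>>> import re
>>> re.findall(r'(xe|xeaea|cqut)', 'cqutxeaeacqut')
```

Alternation isn't longest-match — the leftmost alternative that fits at this position is chosen.
Matches: at [0:4] match 'cqut', group 1 = 'cqut'; at [4:6] match 'xe', group 1 = 'xe'; at [9:13] match 'cqut', group 1 = 'cqut'.
Because there's exactly one group, `findall` drops the full match and keeps group 1 from each hit.

['cqut', 'xe', 'cqut']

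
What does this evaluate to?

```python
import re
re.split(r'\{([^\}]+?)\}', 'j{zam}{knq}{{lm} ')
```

['j', 'zam', '', 'knq', '', '{lm', ' ']

Because the pattern has a capturing group, `split` also inserts each captured text between the pieces.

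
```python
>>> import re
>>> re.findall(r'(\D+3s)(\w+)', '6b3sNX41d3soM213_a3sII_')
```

[('b3s', 'NX41d3soM213_a3sII_')]

The pattern matches one or more of a non-digit, then the literal '3s' (captured); then one or more of a word character (captured).
Multiple groups make `findall` return tuples — one 2-tuple for the one match.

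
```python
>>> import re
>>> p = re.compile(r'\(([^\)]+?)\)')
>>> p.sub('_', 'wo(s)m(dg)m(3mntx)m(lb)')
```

'wo_m_m_m_'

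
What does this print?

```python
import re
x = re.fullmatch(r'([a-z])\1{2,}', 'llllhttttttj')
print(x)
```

For `fullmatch`, every character of the input must be accounted for by the pattern.
Here there's no way to consume every character, so the call returns None.

None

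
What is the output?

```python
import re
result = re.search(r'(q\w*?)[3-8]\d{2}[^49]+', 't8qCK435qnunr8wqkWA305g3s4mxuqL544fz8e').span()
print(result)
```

This matches a literal 'q', then zero or more of a word character (lazy) (captured); then a character in [3-8], then exactly 2 of a digit, then one or more of any character except [49].
`re.search` tries every starting position until one works.
The match spans [2:25] → 'qCK435qnunr8wqkWA305g3s'.
Captured: group 1 = 'qCK'.

(2, 25)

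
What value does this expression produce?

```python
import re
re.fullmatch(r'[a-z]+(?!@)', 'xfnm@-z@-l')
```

None

`(?!…)`/`(?<!…)` only lets a position through if the neighbouring text does NOT match; no characters are consumed.
`re.fullmatch` is like wrapping the pattern in `^…$` (in single-line mode).
Here the pattern can't cover the whole string, so the call returns None.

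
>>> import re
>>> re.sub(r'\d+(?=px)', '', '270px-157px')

'px-px'

Lookahead/lookbehind check context without consuming it, so the matched span excludes the asserted characters.
`sub` substitutes '' at each match site.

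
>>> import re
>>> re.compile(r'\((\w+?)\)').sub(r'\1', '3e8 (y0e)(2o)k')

Matches: at [4:9] → '(y0e)'; at [9:13] → '(2o)'.
Each match is replaced using the text its own group 1 captured.

'3e8 y0e2ok'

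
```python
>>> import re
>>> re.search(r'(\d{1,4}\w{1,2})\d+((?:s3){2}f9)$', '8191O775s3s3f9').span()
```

The match spans [0:14] → '8191O775s3s3f9'.

(0, 14)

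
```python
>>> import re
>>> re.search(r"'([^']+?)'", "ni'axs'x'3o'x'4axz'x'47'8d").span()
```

`re.search` tries every starting position until one works.
The match spans [2:7] → "'axs'".
Captured: group 1 = 'axs'.

(2, 7)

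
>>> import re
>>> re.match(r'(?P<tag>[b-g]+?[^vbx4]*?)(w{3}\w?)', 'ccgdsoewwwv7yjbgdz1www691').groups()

('ccgdsoe', 'wwwv')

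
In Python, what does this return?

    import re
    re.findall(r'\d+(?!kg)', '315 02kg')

['315', '0']

The negative lookahead/lookbehind blocks any match where the forbidden context is present.
Matches: at [0:3] → '315'; at [4:5] → '0'.
With no groups in the pattern, `findall` gives back each whole match — 2 here.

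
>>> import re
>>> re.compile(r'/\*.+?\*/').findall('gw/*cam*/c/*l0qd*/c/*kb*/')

['/*cam*/', '/*l0qd*/', '/*kb*/']

Walking the string: at [2:9] → '/*cam*/'; at [10:18] → '/*l0qd*/'; at [19:25] → '/*kb*/'.
`findall` yields the raw match text (3 of them) because the pattern has no groups.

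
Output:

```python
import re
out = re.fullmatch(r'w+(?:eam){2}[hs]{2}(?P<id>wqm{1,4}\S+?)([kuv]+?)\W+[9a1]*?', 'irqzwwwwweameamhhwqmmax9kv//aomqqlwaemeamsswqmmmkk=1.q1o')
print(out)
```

Pattern: one or more of the literal 'w', then the literal 'eam' repeated 2 times, then exactly 2 of one of [hs]; then the literal 'wq', then 1 to 4 of a literal 'm', then one or more of a non-whitespace character (lazy) (captured as 'id'); then one or more of one of [kuv] (lazy) (captured); then one or more of a non-word character, then zero or more of one of [9a1] (lazy).
`re.fullmatch` requires the pattern to consume the entire string.
Here the string isn't matched end-to-end, so the call returns None.

None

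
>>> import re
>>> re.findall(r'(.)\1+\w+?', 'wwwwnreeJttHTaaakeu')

['w', 'e', 't', 'a']

`\1` is not a pattern — it's the concrete string captured by group 1, re-applied verbatim.
With a single group, `findall` returns only what that group captured — 4 items.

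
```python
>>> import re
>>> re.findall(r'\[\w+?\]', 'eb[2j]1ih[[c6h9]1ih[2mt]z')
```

['[2j]', '[c6h9]', '[2mt]']

Walking the string: at [2:6] → '[2j]'; at [10:16] → '[c6h9]'; at [19:24] → '[2mt]'.
No capturing groups, so `findall` returns the 3 full match strings.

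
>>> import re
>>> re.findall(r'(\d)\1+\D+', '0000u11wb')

['0', '1']

`\1` is not a pattern — it's the concrete string captured by group 1, re-applied verbatim.
Scanning left to right: at [0:5] match '0000u', group 1 = '0'; at [5:9] match '11wb', group 1 = '1'.
One capturing group, so `findall` returns just the captured substring from each match — 2 in all.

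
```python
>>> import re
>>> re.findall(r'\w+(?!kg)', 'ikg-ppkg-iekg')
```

`(?!…)`/`(?<!…)` only lets a position through if the neighbouring text does NOT match; no characters are consumed.
No capturing groups, so `findall` returns the 3 full match strings.

['ikg', 'ppkg', 'iekg']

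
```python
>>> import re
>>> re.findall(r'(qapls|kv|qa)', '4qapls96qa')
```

The regex engine tests alternatives in the order written; an earlier branch that matches wins even if a later one would match more.
One capturing group, so `findall` returns just the captured substring from each match — 2 in all.

['qapls', 'qa']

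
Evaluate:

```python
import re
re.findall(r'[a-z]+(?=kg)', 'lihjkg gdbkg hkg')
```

['lihj', 'gdb', 'h']

Lookahead/lookbehind check context without consuming it, so the matched span excludes the asserted characters.
Matches: at [0:4] → 'lihj'; at [7:10] → 'gdb'; at [13:14] → 'h'.
No capturing groups, so `findall` returns the 3 full match strings.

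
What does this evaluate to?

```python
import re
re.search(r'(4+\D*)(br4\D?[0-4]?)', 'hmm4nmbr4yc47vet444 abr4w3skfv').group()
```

The match spans [3:10] → '4nmbr4y'.

'4nmbr4y'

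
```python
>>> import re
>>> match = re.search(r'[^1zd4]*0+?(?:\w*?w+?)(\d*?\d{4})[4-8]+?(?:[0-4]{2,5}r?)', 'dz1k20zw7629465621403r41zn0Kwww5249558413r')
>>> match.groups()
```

('7629',)

The pattern matches zero or more of any character except [1zd4], then one or more of the literal '0' (lazy); then zero or more of a word character (lazy), then one or more of a literal 'w' (lazy) (non-capturing group); then zero or more of a digit (lazy), then exactly 4 of a digit (captured); then one or more of a character in [4-8] (lazy); then 2 to 5 of a character in [0-4], then optionally a literal 'r' (non-capturing group).
Because the quantifier is non-greedy, it stops expanding at the earliest point where the rest of the pattern can succeed.
`re.search` scans for the first position where the pattern succeeds.
The match spans [3:22] → 'k20zw7629465621403r'.
Captured: group 1 = '7629'.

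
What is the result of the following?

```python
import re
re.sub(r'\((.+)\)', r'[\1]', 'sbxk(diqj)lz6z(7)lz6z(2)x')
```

`\1` in the replacement pulls in group 1's text for each match.

'sbxk[diqj)lz6z(7)lz6z(2]x'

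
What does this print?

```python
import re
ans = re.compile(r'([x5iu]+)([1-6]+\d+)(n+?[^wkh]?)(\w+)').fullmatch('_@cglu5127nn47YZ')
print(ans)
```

For `fullmatch`, every character of the input must be accounted for by the pattern.
Here the pattern can't cover the whole string, so the call returns None.

None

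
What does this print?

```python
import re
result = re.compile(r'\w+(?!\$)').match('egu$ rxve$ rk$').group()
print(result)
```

A negative assertion filters positions out without eating any characters.
`re.match` only tries the pattern at the start of the string.
The match spans [0:2] → 'eg'.

eg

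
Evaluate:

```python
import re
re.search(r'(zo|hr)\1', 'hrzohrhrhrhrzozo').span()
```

(4, 8)

`\1` is not a pattern — it's the concrete string captured by group 1, re-applied verbatim.
The match spans [4:8] → 'hrhr'.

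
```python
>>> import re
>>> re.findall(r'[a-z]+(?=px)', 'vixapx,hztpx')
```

The `(?=…)`/`(?<=…)` assertion just peeks at neighbouring text; it doesn't advance the match position.
Matches: at [0:4] → 'vixa'; at [7:10] → 'hzt'.
No capturing groups, so `findall` returns the 2 full match strings.

['vixa', 'hzt']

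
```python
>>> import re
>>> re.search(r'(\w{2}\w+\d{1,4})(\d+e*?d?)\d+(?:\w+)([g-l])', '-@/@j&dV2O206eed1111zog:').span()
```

(6, 23)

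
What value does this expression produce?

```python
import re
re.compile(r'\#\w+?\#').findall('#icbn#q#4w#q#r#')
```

['#icbn#', '#4w#', '#r#']

Since nothing is captured, `findall` lists the 3 matched substrings directly.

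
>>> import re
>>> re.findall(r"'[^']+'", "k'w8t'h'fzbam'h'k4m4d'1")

["'w8t'", "'fzbam'", "'k4m4d'"]

With no groups in the pattern, `findall` gives back each whole match — 3 here.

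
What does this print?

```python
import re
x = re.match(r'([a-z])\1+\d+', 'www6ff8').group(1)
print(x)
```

w

The match spans [0:4] → 'www6'.
Captured: group 1 = 'w'.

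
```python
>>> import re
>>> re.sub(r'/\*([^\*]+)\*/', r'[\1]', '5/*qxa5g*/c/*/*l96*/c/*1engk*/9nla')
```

'5[qxa5g]c/*[l96]c[1engk]9nla'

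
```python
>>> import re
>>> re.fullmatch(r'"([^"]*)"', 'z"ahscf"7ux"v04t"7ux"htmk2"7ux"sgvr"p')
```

None

For `fullmatch`, every character of the input must be accounted for by the pattern.
Here the string isn't matched end-to-end, so the call returns None.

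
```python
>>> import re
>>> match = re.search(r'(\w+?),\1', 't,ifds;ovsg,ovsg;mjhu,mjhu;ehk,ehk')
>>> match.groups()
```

The match spans [7:16] → 'ovsg,ovsg'.
Captured: group 1 = 'ovsg'.

('ovsg',)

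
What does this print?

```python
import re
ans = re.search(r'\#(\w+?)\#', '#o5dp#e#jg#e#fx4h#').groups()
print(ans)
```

('o5dp',)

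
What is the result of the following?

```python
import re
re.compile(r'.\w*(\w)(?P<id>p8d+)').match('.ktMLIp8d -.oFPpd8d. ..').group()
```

'.ktMLIp8d'

This matches any character, then zero or more of a word character; then a word character (captured); then the literal 'p8', then one or more of the literal 'd' (captured as 'id').
With `match`, the pattern is implicitly anchored at the beginning.
The match spans [0:9] → '.ktMLIp8d'.
Captured: group 1 = 'I', group 2 = 'p8d'.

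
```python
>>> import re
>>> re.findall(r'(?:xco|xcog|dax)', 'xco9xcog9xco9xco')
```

Alternation tries branches left to right and keeps the first one that lets the overall match succeed at that position.
Scanning left to right: at [0:3] → 'xco'; at [4:7] → 'xco'; at [9:12] → 'xco'; at [13:16] → 'xco'.
Since nothing is captured, `findall` lists the 4 matched substrings directly.

['xco', 'xco', 'xco', 'xco']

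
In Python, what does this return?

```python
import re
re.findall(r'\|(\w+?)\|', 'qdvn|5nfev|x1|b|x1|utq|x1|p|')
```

Scanning left to right: at [4:11] match '|5nfev|', group 1 = '5nfev'; at [13:16] match '|b|', group 1 = 'b'; at [18:23] match '|utq|', group 1 = 'utq'; at [25:28] match '|p|', group 1 = 'p'.
Because there's exactly one group, `findall` drops the full match and keeps group 1 from each hit.

['5nfev', 'b', 'utq', 'p']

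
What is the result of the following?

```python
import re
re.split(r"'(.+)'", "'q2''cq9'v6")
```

['', "q2''cq9", 'v6']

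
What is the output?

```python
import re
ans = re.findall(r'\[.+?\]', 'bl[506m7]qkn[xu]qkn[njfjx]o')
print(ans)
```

Because the quantifier is non-greedy, it stops expanding at the earliest point where the rest of the pattern can succeed.
No capturing groups, so `findall` returns the 3 full match strings.

['[506m7]', '[xu]', '[njfjx]']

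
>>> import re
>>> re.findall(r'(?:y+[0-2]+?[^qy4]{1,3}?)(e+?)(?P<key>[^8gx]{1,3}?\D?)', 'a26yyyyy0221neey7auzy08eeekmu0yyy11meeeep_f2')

[('e', 'ey'), ('e', 'ee'), ('e', 'ee')]

Lazy quantifiers expand one character at a time until the remainder of the pattern can match.
Multiple groups make `findall` return tuples — one 2-tuple for each match.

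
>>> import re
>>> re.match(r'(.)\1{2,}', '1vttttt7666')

None

A backreference is literal: `\1` must see the identical characters the first group matched.
`re.match` won't scan ahead — the pattern has to work from the very first character.
Here the string doesn't start with a match, so the call returns None.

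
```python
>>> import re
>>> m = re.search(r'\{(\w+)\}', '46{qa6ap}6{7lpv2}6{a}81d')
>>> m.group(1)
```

'qa6ap'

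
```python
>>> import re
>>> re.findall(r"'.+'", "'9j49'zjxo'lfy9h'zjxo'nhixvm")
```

Matches: at [0:22] → "'9j49'zjxo'lfy9h'zjxo'".
Since nothing is captured, `findall` lists the 1 matched substring directly.

["'9j49'zjxo'lfy9h'zjxo'"]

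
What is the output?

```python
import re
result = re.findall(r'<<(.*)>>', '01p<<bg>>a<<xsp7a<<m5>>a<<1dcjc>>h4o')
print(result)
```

['bg>>a<<xsp7a<<m5>>a<<1dcjc']

`findall` collects group 1 from the one match (1 total).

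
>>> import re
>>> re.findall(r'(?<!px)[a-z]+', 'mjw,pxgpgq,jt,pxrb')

['mjw', 'pxgpgq', 'jt', 'pxrb']

The negative lookahead/lookbehind blocks any match where the forbidden context is present.
Matches: at [0:3] → 'mjw'; at [4:10] → 'pxgpgq'; at [11:13] → 'jt'; at [14:18] → 'pxrb'.
`findall` yields the raw match text (4 of them) because the pattern has no groups.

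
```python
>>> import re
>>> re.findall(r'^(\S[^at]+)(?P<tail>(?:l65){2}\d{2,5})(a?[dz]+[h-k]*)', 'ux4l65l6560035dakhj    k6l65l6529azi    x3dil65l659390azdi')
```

[('ux4', 'l65l6560035', 'd')]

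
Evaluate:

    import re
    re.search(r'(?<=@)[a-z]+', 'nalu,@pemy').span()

(6, 10)

The positive lookaround only admits positions where the adjacent text matches; those characters stay outside the span.
The match spans [6:10] → 'pemy'.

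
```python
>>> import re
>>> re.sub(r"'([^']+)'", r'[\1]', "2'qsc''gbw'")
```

'2[qsc][gbw]'

Matches: at [1:6] → "'qsc'"; at [6:11] → "'gbw'".
The replacement refers to a captured group, so each match is rewritten using its own captured text.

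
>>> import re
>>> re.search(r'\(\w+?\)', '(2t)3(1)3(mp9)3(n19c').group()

The match spans [0:4] → '(2t)'.

'(2t)'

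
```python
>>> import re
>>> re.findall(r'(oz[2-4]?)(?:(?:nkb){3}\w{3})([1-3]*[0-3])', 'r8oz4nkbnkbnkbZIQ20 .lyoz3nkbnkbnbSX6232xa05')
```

[('oz4', '20')]

This matches the literal 'oz', then optionally a character in [2-4] (captured); then the literal 'nkb' repeated 3 times, then exactly 3 of a word character (non-capturing group); then zero or more of a character in [1-3], then a character in [0-3] (captured).
Walking the string: at [2:19] match 'oz4nkbnkbnkbZIQ20', groups = ('oz4', '20').
2 groups means the one result is a tuple of 2 captured strings — 1 here.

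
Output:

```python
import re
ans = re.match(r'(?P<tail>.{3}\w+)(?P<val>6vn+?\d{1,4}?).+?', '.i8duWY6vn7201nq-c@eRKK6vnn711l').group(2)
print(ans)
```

The match spans [0:12] → '.i8duWY6vn72'.
Captured: group 1 = '.i8duWY', group 2 = '6vn7'.

6vn7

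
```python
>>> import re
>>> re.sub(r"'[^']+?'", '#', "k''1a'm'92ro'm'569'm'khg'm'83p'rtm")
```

"k'#m#m#m#m#rtm"

Each match is replaced by '#'.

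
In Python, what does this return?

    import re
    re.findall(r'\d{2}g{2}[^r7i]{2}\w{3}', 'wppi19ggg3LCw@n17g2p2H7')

This matches exactly 2 of a digit, then exactly 2 of the literal 'g'; then exactly 2 of any character except [r7i], then exactly 3 of a word character.
With no groups in the pattern, `findall` gives back each whole match — 1 here.

['19ggg3LCw']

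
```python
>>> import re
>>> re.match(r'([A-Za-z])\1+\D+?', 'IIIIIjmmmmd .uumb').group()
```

'IIIIIj'

`match` is anchored at position 0; if the pattern doesn't fit there, it returns None.
The match spans [0:6] → 'IIIIIj'.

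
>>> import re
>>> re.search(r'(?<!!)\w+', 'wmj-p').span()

A negative assertion filters positions out without eating any characters.
The match spans [0:3] → 'wmj'.

(0, 3)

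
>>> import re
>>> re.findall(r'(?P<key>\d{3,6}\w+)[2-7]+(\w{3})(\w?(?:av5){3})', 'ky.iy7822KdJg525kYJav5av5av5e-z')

Pattern: 3 to 6 of a digit, then one or more of a word character (captured as 'key'); then one or more of a character in [2-7]; then exactly 3 of a word character (captured); then optionally a word character, then the literal 'av5' repeated 3 times (captured).
With 3 capturing groups, `findall` returns a 3-tuple per match.

[('7822KdJg52', 'kYJ', 'av5av5av5')]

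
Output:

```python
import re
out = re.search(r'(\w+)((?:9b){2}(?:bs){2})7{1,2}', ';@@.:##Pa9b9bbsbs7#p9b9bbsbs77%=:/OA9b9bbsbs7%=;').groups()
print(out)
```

('Pa', '9b9bbsbs')

The match spans [7:18] → 'Pa9b9bbsbs7'.
Captured: group 1 = 'Pa', group 2 = '9b9bbsbs'.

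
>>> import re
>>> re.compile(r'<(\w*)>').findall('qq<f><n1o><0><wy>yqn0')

['f', 'n1o', '0', 'wy']

`findall` collects group 1 from each match (4 total).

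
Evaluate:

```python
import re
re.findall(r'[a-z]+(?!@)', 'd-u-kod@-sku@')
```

['d', 'u', 'ko', 'sk']

The negative lookaround is zero-width — it rules out positions where the adjacent text would match, without consuming anything.
Matches: at [0:1] → 'd'; at [2:3] → 'u'; at [4:6] → 'ko'; at [9:11] → 'sk'.
Since nothing is captured, `findall` lists the 4 matched substrings directly.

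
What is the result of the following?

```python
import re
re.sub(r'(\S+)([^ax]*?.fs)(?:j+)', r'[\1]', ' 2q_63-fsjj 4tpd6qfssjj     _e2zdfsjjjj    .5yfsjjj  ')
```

' [2q_63-fsjj]    [.5]  '

This matches one or more of a non-whitespace character (captured); then zero or more of any character except [ax] (lazy), then any character, then the literal 'fs' (captured); then one or more of a literal 'j' (non-capturing group).
Matches: at [1:39] → '2q_63-fsjj 4tpd6qfssjj     _e2zdfsjjjj'; at [43:51] → '.5yfsjjj'.
`\1` in the replacement pulls in group 1's text for each match.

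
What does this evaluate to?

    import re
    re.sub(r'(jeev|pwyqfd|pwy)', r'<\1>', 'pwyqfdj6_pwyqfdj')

'<pwyqfd>j6_<pwyqfd>j'

The regex engine tests alternatives in the order written; an earlier branch that matches wins even if a later one would match more.
Each match is replaced using the text its own group 1 captured.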